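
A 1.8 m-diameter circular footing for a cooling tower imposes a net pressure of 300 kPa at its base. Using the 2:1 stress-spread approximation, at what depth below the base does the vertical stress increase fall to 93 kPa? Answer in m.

2:1 spreading — at depth z the loaded area has grown by z in each plan dimension:
qD²/(D+z)² = Δσ_z ⇒ z = D(√(q/Δσ_z) − 1) = 1.8×(√(300/93) − 1) = 1.433 m

z ≈ 1.43 m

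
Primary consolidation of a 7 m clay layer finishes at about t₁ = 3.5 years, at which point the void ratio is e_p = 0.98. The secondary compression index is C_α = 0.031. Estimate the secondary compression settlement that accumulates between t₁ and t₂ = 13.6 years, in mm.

S_s ≈ 64.6 mm

Secondary compression: S_s = C_α·H/(1+e_p)·log₁₀(t₂/t₁)
S_s = 0.031×7/(1+0.98)×log₁₀(13.6/3.5)
    = 0.1096 × 0.5895 = 0.0646 m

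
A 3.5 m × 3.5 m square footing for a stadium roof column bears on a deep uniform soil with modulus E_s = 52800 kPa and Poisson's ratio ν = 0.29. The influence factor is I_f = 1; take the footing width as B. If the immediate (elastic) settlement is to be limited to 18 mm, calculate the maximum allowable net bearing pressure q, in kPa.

q ≈ 296 kPa

S_e = q·B·(1−ν²)/E_s · I_f  ⇒  q = S_e·E_s / (B·(1−ν²)·I_f).
q = 0.018 × 52800 / (3.5 × 0.9159 × 1) = 296.5 kPa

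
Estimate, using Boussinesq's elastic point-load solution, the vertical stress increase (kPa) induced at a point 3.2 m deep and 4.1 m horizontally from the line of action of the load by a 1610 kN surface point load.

Boussinesq vertical stress below a point load on an elastic half-space:
Δσ_z = 3P/(2πz²) · [1 + (r/z)²]^(−5/2)
r/z = 4.1/3.2 = 1.2812; [1+(r/z)²]^(−5/2) = 0.088172.
Δσ_z = 3×1610/(2π×3.2²) × 0.088172 = 75.07 × 0.088172 = 6.619 kPa

Δσ_z ≈ 6.62 kPa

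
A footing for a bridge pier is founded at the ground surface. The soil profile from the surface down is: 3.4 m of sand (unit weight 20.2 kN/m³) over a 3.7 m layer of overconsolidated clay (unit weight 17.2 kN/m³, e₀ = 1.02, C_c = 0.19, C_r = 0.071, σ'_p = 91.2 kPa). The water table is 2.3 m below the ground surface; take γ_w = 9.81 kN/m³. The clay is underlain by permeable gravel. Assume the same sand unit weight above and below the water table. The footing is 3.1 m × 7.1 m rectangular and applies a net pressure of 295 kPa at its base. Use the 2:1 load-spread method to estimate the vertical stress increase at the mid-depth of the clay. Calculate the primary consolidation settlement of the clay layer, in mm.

Mid-depth of clay below the ground surface: z = 3.4 + 3.7/2 = 5.25 m.
Total vertical stress at mid-clay: σ_v = 20.2×3.4 + 17.2×1.85 = 100.5 kPa.
Pore pressure: u = 9.81×(5.25 − 2.3) = 28.94 kPa.
Initial effective stress: σ'_0 = σ_v − u = 100.5 − 28.94 = 71.56 kPa.
Stress increase at mid-clay by the 2:1 spreading method:
Δσ = qBL/((B+z)(L+z)) = 295×3.1×7.1/((3.1+5.25)(7.1+5.25)) = 62.963 kPa
Final effective stress: σ'_f = 71.56 + 62.963 = 134.52 kPa.
σ'_f = 134.52 > σ'_p = 91.2 kPa, so the stress path crosses the preconsolidation pressure — recompression up to σ'_p, then virgin compression beyond:
S_c = H/(1+e₀)·[C_r·log₁₀(σ'_p/σ'_0) + C_c·log₁₀(σ'_f/σ'_p)]
    = 3.7/2.02 × [0.071×log₁₀(91.2/71.56) + 0.19×log₁₀(134.52/91.2)]
    = 1.8317 × [0.007478 + 0.03207] = 0.07244 m

S_c ≈ 72.4 mm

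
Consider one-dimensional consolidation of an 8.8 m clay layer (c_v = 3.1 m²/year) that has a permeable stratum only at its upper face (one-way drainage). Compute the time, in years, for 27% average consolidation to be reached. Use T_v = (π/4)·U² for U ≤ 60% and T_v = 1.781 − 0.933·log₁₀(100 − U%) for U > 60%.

t ≈ 1.43 years

Drainage path length: H_d = H = 8.8 m (single drainage).
U ≤ 60%: T_v = (π/4)·U² = (π/4)×0.27² = 0.057256.
t = T_v·H_d²/c_v = 0.057256×8.8²/3.1 = 1.43 years.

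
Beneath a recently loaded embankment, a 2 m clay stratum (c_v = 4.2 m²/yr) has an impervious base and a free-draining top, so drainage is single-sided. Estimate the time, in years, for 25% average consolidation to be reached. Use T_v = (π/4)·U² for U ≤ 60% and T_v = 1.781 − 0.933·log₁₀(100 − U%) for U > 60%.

Drainage path length: H_d = H = 2 m (single drainage).
U ≤ 60%: T_v = (π/4)·U² = (π/4)×0.25² = 0.049087.
t = T_v·H_d²/c_v = 0.049087×2²/4.2 = 0.04675 years.

t ≈ 0.0467 years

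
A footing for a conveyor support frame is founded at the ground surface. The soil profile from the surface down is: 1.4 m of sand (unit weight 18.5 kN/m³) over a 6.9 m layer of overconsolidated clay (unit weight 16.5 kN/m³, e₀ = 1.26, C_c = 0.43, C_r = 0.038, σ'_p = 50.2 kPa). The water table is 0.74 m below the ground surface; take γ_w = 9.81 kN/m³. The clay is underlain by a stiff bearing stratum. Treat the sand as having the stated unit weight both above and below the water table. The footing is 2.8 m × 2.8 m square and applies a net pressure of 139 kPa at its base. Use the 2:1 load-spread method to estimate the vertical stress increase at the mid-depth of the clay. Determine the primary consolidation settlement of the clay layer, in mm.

S_c ≈ 121 mm

Mid-depth of clay below the ground surface: z = 1.4 + 6.9/2 = 4.85 m.
Total vertical stress at mid-clay: σ_v = 18.5×1.4 + 16.5×3.45 = 82.825 kPa.
Pore pressure: u = 9.81×(4.85 − 0.74) = 40.319 kPa.
Initial effective stress: σ'_0 = σ_v − u = 82.825 − 40.319 = 42.506 kPa.
Stress increase at mid-clay by the 2:1 spreading method:
Δσ = qBL/((B+z)(L+z)) = 139×2.8×2.8/((2.8+4.85)(2.8+4.85)) = 18.621 kPa
Final effective stress: σ'_f = 42.506 + 18.621 = 61.127 kPa.
σ'_f = 61.127 > σ'_p = 50.2 kPa, so the stress path crosses the preconsolidation pressure — recompression up to σ'_p, then virgin compression beyond:
S_c = H/(1+e₀)·[C_r·log₁₀(σ'_p/σ'_0) + C_c·log₁₀(σ'_f/σ'_p)]
    = 6.9/2.26 × [0.038×log₁₀(50.2/42.506) + 0.43×log₁₀(61.127/50.2)]
    = 3.0531 × [0.0027456 + 0.036778] = 0.1207 m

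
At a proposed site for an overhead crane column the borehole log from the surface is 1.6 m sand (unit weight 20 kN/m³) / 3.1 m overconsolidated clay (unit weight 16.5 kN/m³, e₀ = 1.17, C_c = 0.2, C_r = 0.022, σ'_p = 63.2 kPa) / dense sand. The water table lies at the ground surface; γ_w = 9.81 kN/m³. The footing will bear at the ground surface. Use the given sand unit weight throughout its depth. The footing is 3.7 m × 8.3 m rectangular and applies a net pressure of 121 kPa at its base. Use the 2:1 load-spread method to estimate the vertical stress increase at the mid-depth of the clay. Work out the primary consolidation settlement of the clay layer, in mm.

Mid-depth of clay below the ground surface: z = 1.6 + 3.1/2 = 3.15 m.
Total vertical stress at mid-clay: σ_v = 20×1.6 + 16.5×1.55 = 57.575 kPa.
Pore pressure: u = 9.81×(3.15 − 0) = 30.902 kPa.
Initial effective stress: σ'_0 = σ_v − u = 57.575 − 30.902 = 26.673 kPa.
Stress increase at mid-clay by the 2:1 spreading method:
Δσ = qBL/((B+z)(L+z)) = 121×3.7×8.3/((3.7+3.15)(8.3+3.15)) = 47.377 kPa
Final effective stress: σ'_f = 26.673 + 47.377 = 74.05 kPa.
σ'_f = 74.05 > σ'_p = 63.2 kPa, so the stress path crosses the preconsolidation pressure — recompression up to σ'_p, then virgin compression beyond:
S_c = H/(1+e₀)·[C_r·log₁₀(σ'_p/σ'_0) + C_c·log₁₀(σ'_f/σ'_p)]
    = 3.1/2.17 × [0.022×log₁₀(63.2/26.673) + 0.2×log₁₀(74.05/63.2)]
    = 1.4286 × [0.0082422 + 0.013762] = 0.03144 m

S_c ≈ 31.4 mm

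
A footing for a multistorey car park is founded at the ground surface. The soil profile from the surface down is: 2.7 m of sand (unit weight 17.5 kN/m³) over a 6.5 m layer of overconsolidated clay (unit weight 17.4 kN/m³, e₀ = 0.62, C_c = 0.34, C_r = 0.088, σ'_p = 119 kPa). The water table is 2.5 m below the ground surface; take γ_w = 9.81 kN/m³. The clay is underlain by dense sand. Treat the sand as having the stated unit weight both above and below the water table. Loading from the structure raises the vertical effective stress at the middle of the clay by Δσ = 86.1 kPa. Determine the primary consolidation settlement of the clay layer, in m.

Mid-depth of clay below the ground surface: z = 2.7 + 6.5/2 = 5.95 m.
Total vertical stress at mid-clay: σ_v = 17.5×2.7 + 17.4×3.25 = 103.8 kPa.
Pore pressure: u = 9.81×(5.95 − 2.5) = 33.845 kPa.
Initial effective stress: σ'_0 = σ_v − u = 103.8 − 33.845 = 69.955 kPa.
Final effective stress: σ'_f = 69.955 + 86.1 = 156.06 kPa.
σ'_f = 156.06 > σ'_p = 119 kPa, so the stress path crosses the preconsolidation pressure — recompression up to σ'_p, then virgin compression beyond:
S_c = H/(1+e₀)·[C_r·log₁₀(σ'_p/σ'_0) + C_c·log₁₀(σ'_f/σ'_p)]
    = 6.5/1.62 × [0.088×log₁₀(119/69.955) + 0.34×log₁₀(156.06/119)]
    = 4.0123 × [0.020304 + 0.040033] = 0.2421 m

S_c ≈ 0.242 m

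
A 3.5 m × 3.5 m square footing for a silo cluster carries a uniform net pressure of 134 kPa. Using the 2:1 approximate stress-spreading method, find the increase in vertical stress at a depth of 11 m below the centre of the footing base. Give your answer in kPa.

Δσ_z ≈ 7.81 kPa

By the 2:1 method the load spreads at 1 horizontal : 2 vertical, so at depth z the loaded area has grown by z in each plan dimension:
Δσ = qBL/((B+z)(L+z)) = 134×3.5×3.5/((3.5+11)(3.5+11)) = 7.8074 kPa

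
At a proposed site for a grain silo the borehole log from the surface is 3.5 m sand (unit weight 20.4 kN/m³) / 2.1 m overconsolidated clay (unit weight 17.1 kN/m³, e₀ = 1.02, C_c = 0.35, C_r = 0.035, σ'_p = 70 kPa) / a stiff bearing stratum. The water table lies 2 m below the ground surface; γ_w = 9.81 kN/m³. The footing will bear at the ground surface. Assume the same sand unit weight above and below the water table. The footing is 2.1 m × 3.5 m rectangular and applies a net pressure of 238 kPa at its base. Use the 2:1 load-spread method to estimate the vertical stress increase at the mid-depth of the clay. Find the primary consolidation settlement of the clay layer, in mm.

S_c ≈ 52.9 mm

Mid-depth of clay below the ground surface: z = 3.5 + 2.1/2 = 4.55 m.
Total vertical stress at mid-clay: σ_v = 20.4×3.5 + 17.1×1.05 = 89.355 kPa.
Pore pressure: u = 9.81×(4.55 − 2) = 25.015 kPa.
Initial effective stress: σ'_0 = σ_v − u = 89.355 − 25.015 = 64.34 kPa.
Stress increase at mid-clay by the 2:1 spreading method:
Δσ = qBL/((B+z)(L+z)) = 238×2.1×3.5/((2.1+4.55)(3.5+4.55)) = 32.677 kPa
Final effective stress: σ'_f = 64.34 + 32.677 = 97.017 kPa.
σ'_f = 97.017 > σ'_p = 70 kPa, so the stress path crosses the preconsolidation pressure — recompression up to σ'_p, then virgin compression beyond:
S_c = H/(1+e₀)·[C_r·log₁₀(σ'_p/σ'_0) + C_c·log₁₀(σ'_f/σ'_p)]
    = 2.1/2.02 × [0.035×log₁₀(70/64.34) + 0.35×log₁₀(97.017/70)]
    = 1.0396 × [0.0012816 + 0.049612] = 0.05291 m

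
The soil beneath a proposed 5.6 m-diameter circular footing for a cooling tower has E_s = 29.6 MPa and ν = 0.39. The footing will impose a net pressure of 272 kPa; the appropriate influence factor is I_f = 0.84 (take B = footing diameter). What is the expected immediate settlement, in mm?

S_e ≈ 36.7 mm

Immediate (elastic) settlement: S_e = q·B·(1−ν²)/E_s · I_f.
E_s = 29.6 MPa = 29600 kPa.
S_e = 272 × 5.6 × (1 − 0.39²) / 29600 × 0.84
    = 272 × 5.6 × 0.8479 / 29600 × 0.84
    = 0.03665 m = 36.65 mm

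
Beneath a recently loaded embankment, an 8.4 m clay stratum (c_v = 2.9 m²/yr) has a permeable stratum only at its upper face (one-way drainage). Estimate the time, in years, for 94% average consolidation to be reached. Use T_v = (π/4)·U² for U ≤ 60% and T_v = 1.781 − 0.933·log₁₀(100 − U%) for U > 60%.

t ≈ 25.7 years

Drainage path length: H_d = H = 8.4 m (single drainage).
U > 60%: T_v = 1.781 − 0.933·log₁₀(100 − 94) = 1.055.
t = T_v·H_d²/c_v = 1.055×8.4²/2.9 = 25.67 years.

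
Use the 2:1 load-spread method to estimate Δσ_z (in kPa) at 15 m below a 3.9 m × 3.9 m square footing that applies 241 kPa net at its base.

Δσ_z ≈ 10.3 kPa

By the 2:1 method the load spreads at 1 horizontal : 2 vertical, so at depth z the loaded area has grown by z in each plan dimension:
Δσ = qBL/((B+z)(L+z)) = 241×3.9×3.9/((3.9+15)(3.9+15)) = 10.262 kPa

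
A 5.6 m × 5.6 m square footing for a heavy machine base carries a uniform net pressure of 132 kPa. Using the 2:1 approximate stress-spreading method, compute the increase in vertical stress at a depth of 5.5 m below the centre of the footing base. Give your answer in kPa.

Δσ_z ≈ 33.6 kPa

By the 2:1 method the load spreads at 1 horizontal : 2 vertical, so at depth z the loaded area has grown by z in each plan dimension:
Δσ = qBL/((B+z)(L+z)) = 132×5.6×5.6/((5.6+5.5)(5.6+5.5)) = 33.597 kPa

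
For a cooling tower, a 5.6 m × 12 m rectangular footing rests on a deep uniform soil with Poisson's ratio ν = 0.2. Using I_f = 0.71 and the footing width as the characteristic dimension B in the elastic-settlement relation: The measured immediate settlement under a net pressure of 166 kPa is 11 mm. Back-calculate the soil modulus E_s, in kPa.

S_e = q·B·(1−ν²)/E_s · I_f  ⇒  E_s = q·B·(1−ν²)·I_f / S_e.
E_s = 166 × 5.6 × 0.96 × 0.71 / 0.011 = 57600 kPa

E_s ≈ 57600 kPa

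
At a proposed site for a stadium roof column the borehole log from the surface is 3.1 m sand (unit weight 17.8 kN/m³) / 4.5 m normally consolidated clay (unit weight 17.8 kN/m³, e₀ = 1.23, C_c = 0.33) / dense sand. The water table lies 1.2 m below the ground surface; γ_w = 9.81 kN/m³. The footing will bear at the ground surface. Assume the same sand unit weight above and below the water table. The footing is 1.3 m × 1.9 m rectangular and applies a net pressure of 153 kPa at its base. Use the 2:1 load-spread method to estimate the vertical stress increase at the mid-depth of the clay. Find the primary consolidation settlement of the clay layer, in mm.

Mid-depth of clay below the ground surface: z = 3.1 + 4.5/2 = 5.35 m.
Total vertical stress at mid-clay: σ_v = 17.8×3.1 + 17.8×2.25 = 95.23 kPa.
Pore pressure: u = 9.81×(5.35 − 1.2) = 40.712 kPa.
Initial effective stress: σ'_0 = σ_v − u = 95.23 − 40.712 = 54.518 kPa.
Stress increase at mid-clay by the 2:1 spreading method:
Δσ = qBL/((B+z)(L+z)) = 153×1.3×1.9/((1.3+5.35)(1.9+5.35)) = 7.8384 kPa
Final effective stress: σ'_f = σ'_0 + Δσ = 54.518 + 7.8384 = 62.356 kPa.
Normally consolidated clay, so the full stress increment lies on the virgin compression line:
S_c = C_c·H/(1+e₀)·log₁₀(σ'_f/σ'_0) = 0.33×4.5/(1+1.23)×log₁₀(62.356/54.518)
    = 0.66592 × 0.058338 = 0.03885 m

S_c ≈ 38.8 mm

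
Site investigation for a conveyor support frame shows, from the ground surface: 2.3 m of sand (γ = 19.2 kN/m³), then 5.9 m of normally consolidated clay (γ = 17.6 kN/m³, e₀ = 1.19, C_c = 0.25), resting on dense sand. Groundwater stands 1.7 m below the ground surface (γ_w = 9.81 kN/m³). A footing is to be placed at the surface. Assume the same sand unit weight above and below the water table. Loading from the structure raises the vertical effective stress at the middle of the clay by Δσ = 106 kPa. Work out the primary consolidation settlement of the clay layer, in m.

S_c ≈ 0.294 m

Mid-depth of clay below the ground surface: z = 2.3 + 5.9/2 = 5.25 m.
Total vertical stress at mid-clay: σ_v = 19.2×2.3 + 17.6×2.95 = 96.08 kPa.
Pore pressure: u = 9.81×(5.25 − 1.7) = 34.825 kPa.
Initial effective stress: σ'_0 = σ_v − u = 96.08 − 34.825 = 61.255 kPa.
Final effective stress: σ'_f = σ'_0 + Δσ = 61.255 + 106 = 167.25 kPa.
Normally consolidated clay, so the full stress increment lies on the virgin compression line:
S_c = C_c·H/(1+e₀)·log₁₀(σ'_f/σ'_0) = 0.25×5.9/(1+1.19)×log₁₀(167.25/61.255)
    = 0.67352 × 0.43622 = 0.2938 m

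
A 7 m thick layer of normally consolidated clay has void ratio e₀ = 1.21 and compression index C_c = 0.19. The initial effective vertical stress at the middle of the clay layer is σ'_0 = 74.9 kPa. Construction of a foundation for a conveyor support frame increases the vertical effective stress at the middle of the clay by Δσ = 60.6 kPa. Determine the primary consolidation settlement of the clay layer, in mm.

Final effective stress: σ'_f = σ'_0 + Δσ = 74.9 + 60.6 = 135.5 kPa.
Normally consolidated clay, so the full stress increment lies on the virgin compression line:
S_c = C_c·H/(1+e₀)·log₁₀(σ'_f/σ'_0) = 0.19×7/(1+1.21)×log₁₀(135.5/74.9)
    = 0.60181 × 0.25746 = 0.1549 m

S_c ≈ 155 mm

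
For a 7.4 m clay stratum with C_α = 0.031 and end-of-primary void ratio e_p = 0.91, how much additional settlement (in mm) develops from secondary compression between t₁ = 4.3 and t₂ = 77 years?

S_s ≈ 150 mm

Secondary compression: S_s = C_α·H/(1+e_p)·log₁₀(t₂/t₁)
S_s = 0.031×7.4/(1+0.91)×log₁₀(77/4.3)
    = 0.1201 × 1.253 = 0.1505 m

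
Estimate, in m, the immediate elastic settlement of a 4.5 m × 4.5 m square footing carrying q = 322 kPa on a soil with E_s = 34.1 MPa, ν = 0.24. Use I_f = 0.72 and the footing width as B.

Immediate (elastic) settlement: S_e = q·B·(1−ν²)/E_s · I_f.
E_s = 34.1 MPa = 34100 kPa.
S_e = 322 × 4.5 × (1 − 0.24²) / 34100 × 0.72
    = 322 × 4.5 × 0.9424 / 34100 × 0.72
    = 0.02883 m

S_e ≈ 0.0288 m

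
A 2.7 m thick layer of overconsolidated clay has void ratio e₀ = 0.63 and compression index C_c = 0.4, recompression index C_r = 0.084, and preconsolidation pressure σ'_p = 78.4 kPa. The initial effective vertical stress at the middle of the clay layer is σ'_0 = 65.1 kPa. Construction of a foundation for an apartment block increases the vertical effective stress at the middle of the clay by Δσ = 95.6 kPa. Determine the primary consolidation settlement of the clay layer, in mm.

S_c ≈ 218 mm

Final effective stress: σ'_f = 65.1 + 95.6 = 160.7 kPa.
σ'_f = 160.7 > σ'_p = 78.4 kPa, so the stress path crosses the preconsolidation pressure — recompression up to σ'_p, then virgin compression beyond:
S_c = H/(1+e₀)·[C_r·log₁₀(σ'_p/σ'_0) + C_c·log₁₀(σ'_f/σ'_p)]
    = 2.7/1.63 × [0.084×log₁₀(78.4/65.1) + 0.4×log₁₀(160.7/78.4)]
    = 1.6564 × [0.0067817 + 0.12468] = 0.2178 m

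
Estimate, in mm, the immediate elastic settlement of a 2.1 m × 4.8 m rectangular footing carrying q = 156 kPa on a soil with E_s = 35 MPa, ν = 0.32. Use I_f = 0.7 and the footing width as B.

S_e ≈ 5.88 mm

Immediate (elastic) settlement: S_e = q·B·(1−ν²)/E_s · I_f.
E_s = 35 MPa = 35000 kPa.
S_e = 156 × 2.1 × (1 − 0.32²) / 35000 × 0.7
    = 156 × 2.1 × 0.8976 / 35000 × 0.7
    = 0.005881 m = 5.881 mm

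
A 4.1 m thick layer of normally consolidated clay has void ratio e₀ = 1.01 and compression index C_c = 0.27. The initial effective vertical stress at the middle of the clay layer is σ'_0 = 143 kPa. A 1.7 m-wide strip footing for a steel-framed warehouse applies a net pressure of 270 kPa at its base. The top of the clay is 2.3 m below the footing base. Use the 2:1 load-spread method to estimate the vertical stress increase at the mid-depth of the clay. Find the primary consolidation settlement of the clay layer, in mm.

S_c ≈ 102 mm

Mid-depth of clay below the footing base: z = 2.3 + 4.1/2 = 4.35 m.
Stress increase at mid-clay by the 2:1 spreading method:
Δσ = qB/(B+z) = 270×1.7/(1.7+4.35) = 75.868 kPa
Final effective stress: σ'_f = σ'_0 + Δσ = 143 + 75.868 = 218.87 kPa.
Normally consolidated clay, so the full stress increment lies on the virgin compression line:
S_c = C_c·H/(1+e₀)·log₁₀(σ'_f/σ'_0) = 0.27×4.1/(1+1.01)×log₁₀(218.87/143)
    = 0.55075 × 0.18485 = 0.1018 m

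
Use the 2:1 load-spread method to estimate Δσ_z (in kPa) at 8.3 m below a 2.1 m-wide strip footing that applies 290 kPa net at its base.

By the 2:1 method the load spreads at 1 horizontal : 2 vertical, so at depth z the loaded area has grown by z in each plan dimension:
Δσ = qB/(B+z) = 290×2.1/(2.1+8.3) = 58.558 kPa

Δσ_z ≈ 58.6 kPa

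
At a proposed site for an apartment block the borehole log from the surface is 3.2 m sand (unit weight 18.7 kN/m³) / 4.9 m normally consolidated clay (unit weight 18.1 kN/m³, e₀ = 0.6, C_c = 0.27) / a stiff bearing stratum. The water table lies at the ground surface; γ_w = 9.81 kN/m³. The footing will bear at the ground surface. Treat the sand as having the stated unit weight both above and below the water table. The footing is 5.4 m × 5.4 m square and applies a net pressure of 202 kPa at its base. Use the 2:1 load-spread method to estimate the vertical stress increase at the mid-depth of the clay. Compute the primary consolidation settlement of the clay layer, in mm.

Mid-depth of clay below the ground surface: z = 3.2 + 4.9/2 = 5.65 m.
Total vertical stress at mid-clay: σ_v = 18.7×3.2 + 18.1×2.45 = 104.19 kPa.
Pore pressure: u = 9.81×(5.65 − 0) = 55.427 kPa.
Initial effective stress: σ'_0 = σ_v − u = 104.19 − 55.427 = 48.763 kPa.
Stress increase at mid-clay by the 2:1 spreading method:
Δσ = qBL/((B+z)(L+z)) = 202×5.4×5.4/((5.4+5.65)(5.4+5.65)) = 48.241 kPa
Final effective stress: σ'_f = σ'_0 + Δσ = 48.763 + 48.241 = 97.004 kPa.
Normally consolidated clay, so the full stress increment lies on the virgin compression line:
S_c = C_c·H/(1+e₀)·log₁₀(σ'_f/σ'_0) = 0.27×4.9/(1+0.6)×log₁₀(97.004/48.763)
    = 0.82688 × 0.2987 = 0.247 m

S_c ≈ 247 mm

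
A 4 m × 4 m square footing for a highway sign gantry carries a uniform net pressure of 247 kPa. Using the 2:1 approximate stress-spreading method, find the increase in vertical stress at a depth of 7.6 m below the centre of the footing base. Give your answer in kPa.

Δσ_z ≈ 29.4 kPa

By the 2:1 method the load spreads at 1 horizontal : 2 vertical, so at depth z the loaded area has grown by z in each plan dimension:
Δσ = qBL/((B+z)(L+z)) = 247×4×4/((4+7.6)(4+7.6)) = 29.37 kPa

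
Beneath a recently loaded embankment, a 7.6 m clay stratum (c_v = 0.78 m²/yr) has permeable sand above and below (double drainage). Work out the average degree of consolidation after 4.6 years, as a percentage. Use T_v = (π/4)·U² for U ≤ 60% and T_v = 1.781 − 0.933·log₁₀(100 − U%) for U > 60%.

U ≈ 56.2 %

Drainage path length: H_d = H/2 = 3.8 m (double drainage).
T_v = c_v·t/H_d² = 0.78×4.6/3.8² = 0.24848.
T_v = 0.24848 corresponds to the U ≤ 60% branch:
U = √(4T_v/π) = 0.5625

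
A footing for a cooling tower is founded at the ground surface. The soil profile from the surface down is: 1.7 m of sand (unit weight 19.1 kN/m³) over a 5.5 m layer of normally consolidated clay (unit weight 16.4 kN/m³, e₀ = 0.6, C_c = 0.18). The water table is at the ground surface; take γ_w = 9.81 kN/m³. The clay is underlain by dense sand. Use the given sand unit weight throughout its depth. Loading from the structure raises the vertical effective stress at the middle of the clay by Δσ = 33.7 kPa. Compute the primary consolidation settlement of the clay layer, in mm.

S_c ≈ 185 mm

Mid-depth of clay below the ground surface: z = 1.7 + 5.5/2 = 4.45 m.
Total vertical stress at mid-clay: σ_v = 19.1×1.7 + 16.4×2.75 = 77.57 kPa.
Pore pressure: u = 9.81×(4.45 − 0) = 43.655 kPa.
Initial effective stress: σ'_0 = σ_v − u = 77.57 − 43.655 = 33.915 kPa.
Final effective stress: σ'_f = σ'_0 + Δσ = 33.915 + 33.7 = 67.615 kPa.
Normally consolidated clay, so the full stress increment lies on the virgin compression line:
S_c = C_c·H/(1+e₀)·log₁₀(σ'_f/σ'_0) = 0.18×5.5/(1+0.6)×log₁₀(67.615/33.915)
    = 0.61875 × 0.29965 = 0.1854 m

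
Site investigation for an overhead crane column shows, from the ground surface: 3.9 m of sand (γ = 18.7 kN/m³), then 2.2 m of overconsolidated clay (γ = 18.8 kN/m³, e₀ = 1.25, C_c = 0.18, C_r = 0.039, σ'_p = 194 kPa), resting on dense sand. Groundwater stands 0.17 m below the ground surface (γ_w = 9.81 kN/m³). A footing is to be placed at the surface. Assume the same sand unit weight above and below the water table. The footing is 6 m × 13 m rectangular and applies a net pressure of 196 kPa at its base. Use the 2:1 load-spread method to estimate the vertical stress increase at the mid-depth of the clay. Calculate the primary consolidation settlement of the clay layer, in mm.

S_c ≈ 16.3 mm

Mid-depth of clay below the ground surface: z = 3.9 + 2.2/2 = 5 m.
Total vertical stress at mid-clay: σ_v = 18.7×3.9 + 18.8×1.1 = 93.61 kPa.
Pore pressure: u = 9.81×(5 − 0.17) = 47.382 kPa.
Initial effective stress: σ'_0 = σ_v − u = 93.61 − 47.382 = 46.228 kPa.
Stress increase at mid-clay by the 2:1 spreading method:
Δσ = qBL/((B+z)(L+z)) = 196×6×13/((6+5)(13+5)) = 77.212 kPa
Final effective stress: σ'_f = 46.228 + 77.212 = 123.44 kPa.
σ'_f = 123.44 ≤ σ'_p = 194 kPa, so the clay remains overconsolidated and only the recompression index applies:
S_c = C_r·H/(1+e₀)·log₁₀(σ'_f/σ'_0) = 0.039×2.2/2.25×log₁₀(123.44/46.228)
    = 0.038133 × 0.42655 = 0.01627 m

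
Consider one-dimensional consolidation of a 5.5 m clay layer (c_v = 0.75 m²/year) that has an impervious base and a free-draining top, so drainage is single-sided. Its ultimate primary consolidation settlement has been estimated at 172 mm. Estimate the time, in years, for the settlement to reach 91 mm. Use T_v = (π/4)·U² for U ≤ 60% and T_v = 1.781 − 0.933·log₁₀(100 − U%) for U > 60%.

t ≈ 8.87 years

Drainage path length: H_d = H = 5.5 m (single drainage).
U = S(t)/S_ult = 91/172 = 0.5291.
U ≤ 60%: T_v = (π/4)·U² = (π/4)×0.52907² = 0.21984.
t = T_v·H_d²/c_v = 0.21984×5.5²/0.75 = 8.867 years.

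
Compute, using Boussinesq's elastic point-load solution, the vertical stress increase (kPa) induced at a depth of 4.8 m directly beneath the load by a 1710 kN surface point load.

Δσ_z ≈ 35.4 kPa

Boussinesq vertical stress below a point load on an elastic half-space:
Δσ_z = 3P/(2πz²) · [1 + (r/z)²]^(−5/2)
r/z = 0/4.8 = 0; [1+(r/z)²]^(−5/2) = 1.
Δσ_z = 3×1710/(2π×4.8²) × 1 = 35.437 × 1 = 35.44 kPa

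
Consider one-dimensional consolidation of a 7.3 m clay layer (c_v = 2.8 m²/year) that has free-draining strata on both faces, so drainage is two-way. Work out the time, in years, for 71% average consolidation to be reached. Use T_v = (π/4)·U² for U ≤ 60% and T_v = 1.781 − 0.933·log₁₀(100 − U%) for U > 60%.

Drainage path length: H_d = H/2 = 3.65 m (double drainage).
U > 60%: T_v = 1.781 − 0.933·log₁₀(100 − 71) = 0.41658.
t = T_v·H_d²/c_v = 0.41658×3.65²/2.8 = 1.982 years.

t ≈ 1.98 years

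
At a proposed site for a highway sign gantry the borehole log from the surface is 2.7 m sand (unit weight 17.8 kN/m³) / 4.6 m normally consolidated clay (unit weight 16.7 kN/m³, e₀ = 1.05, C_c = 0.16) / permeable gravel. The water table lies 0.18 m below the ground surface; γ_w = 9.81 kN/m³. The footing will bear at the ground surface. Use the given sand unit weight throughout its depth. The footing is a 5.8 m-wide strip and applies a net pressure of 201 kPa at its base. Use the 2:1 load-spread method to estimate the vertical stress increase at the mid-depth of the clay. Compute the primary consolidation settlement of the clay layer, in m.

S_c ≈ 0.206 m

Mid-depth of clay below the ground surface: z = 2.7 + 4.6/2 = 5 m.
Total vertical stress at mid-clay: σ_v = 17.8×2.7 + 16.7×2.3 = 86.47 kPa.
Pore pressure: u = 9.81×(5 − 0.18) = 47.284 kPa.
Initial effective stress: σ'_0 = σ_v − u = 86.47 − 47.284 = 39.186 kPa.
Stress increase at mid-clay by the 2:1 spreading method:
Δσ = qB/(B+z) = 201×5.8/(5.8+5) = 107.94 kPa
Final effective stress: σ'_f = σ'_0 + Δσ = 39.186 + 107.94 = 147.13 kPa.
Normally consolidated clay, so the full stress increment lies on the virgin compression line:
S_c = C_c·H/(1+e₀)·log₁₀(σ'_f/σ'_0) = 0.16×4.6/(1+1.05)×log₁₀(147.13/39.186)
    = 0.35902 × 0.57457 = 0.2063 m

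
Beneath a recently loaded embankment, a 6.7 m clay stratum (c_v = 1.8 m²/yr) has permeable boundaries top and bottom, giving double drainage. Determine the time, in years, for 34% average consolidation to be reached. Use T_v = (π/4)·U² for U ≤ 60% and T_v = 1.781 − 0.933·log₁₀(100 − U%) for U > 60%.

Drainage path length: H_d = H/2 = 3.35 m (double drainage).
U ≤ 60%: T_v = (π/4)·U² = (π/4)×0.34² = 0.090792.
t = T_v·H_d²/c_v = 0.090792×3.35²/1.8 = 0.5661 years.

t ≈ 0.566 years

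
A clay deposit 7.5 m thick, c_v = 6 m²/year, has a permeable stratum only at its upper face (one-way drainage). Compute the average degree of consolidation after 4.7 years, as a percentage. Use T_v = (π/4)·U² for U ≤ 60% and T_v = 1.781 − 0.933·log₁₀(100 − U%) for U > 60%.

U ≈ 76.5 %

Drainage path length: H_d = H = 7.5 m (single drainage).
T_v = c_v·t/H_d² = 6×4.7/7.5² = 0.50133.
T_v = 0.50133 corresponds to the U > 60% branch:
U = 1 − 10^((1.781 − T_v)/0.933)/100 = 0.7647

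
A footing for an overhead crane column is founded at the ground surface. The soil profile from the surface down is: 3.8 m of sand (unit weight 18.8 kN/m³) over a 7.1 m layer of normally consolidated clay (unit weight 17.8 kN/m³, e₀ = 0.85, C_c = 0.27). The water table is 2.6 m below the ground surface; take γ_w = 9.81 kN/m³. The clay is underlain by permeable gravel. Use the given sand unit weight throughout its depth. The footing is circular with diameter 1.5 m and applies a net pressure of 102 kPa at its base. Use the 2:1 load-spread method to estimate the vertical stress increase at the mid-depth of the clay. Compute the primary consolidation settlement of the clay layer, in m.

Mid-depth of clay below the ground surface: z = 3.8 + 7.1/2 = 7.35 m.
Total vertical stress at mid-clay: σ_v = 18.8×3.8 + 17.8×3.55 = 134.63 kPa.
Pore pressure: u = 9.81×(7.35 − 2.6) = 46.598 kPa.
Initial effective stress: σ'_0 = σ_v − u = 134.63 − 46.598 = 88.032 kPa.
Stress increase at mid-clay by the 2:1 spreading method:
Δσ ≈ qD²/(D+z)² = 102×1.5²/(1.5+7.35)² = 2.9302 kPa
Final effective stress: σ'_f = σ'_0 + Δσ = 88.032 + 2.9302 = 90.962 kPa.
Normally consolidated clay, so the full stress increment lies on the virgin compression line:
S_c = C_c·H/(1+e₀)·log₁₀(σ'_f/σ'_0) = 0.27×7.1/(1+0.85)×log₁₀(90.962/88.032)
    = 1.0362 × 0.014219 = 0.01473 m

S_c ≈ 0.0147 m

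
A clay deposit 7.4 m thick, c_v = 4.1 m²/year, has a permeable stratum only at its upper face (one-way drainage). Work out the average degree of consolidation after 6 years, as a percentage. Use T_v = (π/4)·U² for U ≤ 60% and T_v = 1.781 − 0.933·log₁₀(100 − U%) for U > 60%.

Drainage path length: H_d = H = 7.4 m (single drainage).
T_v = c_v·t/H_d² = 4.1×6/7.4² = 0.44923.
T_v = 0.44923 corresponds to the U > 60% branch:
U = 1 − 10^((1.781 − T_v)/0.933)/100 = 0.7324

U ≈ 73.2 %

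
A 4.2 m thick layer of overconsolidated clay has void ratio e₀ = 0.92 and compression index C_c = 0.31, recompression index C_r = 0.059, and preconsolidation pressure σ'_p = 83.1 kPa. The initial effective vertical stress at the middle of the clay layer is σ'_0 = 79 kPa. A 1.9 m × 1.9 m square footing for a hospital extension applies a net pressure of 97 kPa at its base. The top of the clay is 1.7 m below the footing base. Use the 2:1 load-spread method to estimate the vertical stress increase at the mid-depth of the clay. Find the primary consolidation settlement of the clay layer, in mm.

Mid-depth of clay below the footing base: z = 1.7 + 4.2/2 = 3.8 m.
Stress increase at mid-clay by the 2:1 spreading method:
Δσ = qBL/((B+z)(L+z)) = 97×1.9×1.9/((1.9+3.8)(1.9+3.8)) = 10.778 kPa
Final effective stress: σ'_f = 79 + 10.778 = 89.778 kPa.
σ'_f = 89.778 > σ'_p = 83.1 kPa, so the stress path crosses the preconsolidation pressure — recompression up to σ'_p, then virgin compression beyond:
S_c = H/(1+e₀)·[C_r·log₁₀(σ'_p/σ'_0) + C_c·log₁₀(σ'_f/σ'_p)]
    = 4.2/1.92 × [0.059×log₁₀(83.1/79) + 0.31×log₁₀(89.778/83.1)]
    = 2.1875 × [0.0012965 + 0.010406] = 0.0256 m

S_c ≈ 25.6 mm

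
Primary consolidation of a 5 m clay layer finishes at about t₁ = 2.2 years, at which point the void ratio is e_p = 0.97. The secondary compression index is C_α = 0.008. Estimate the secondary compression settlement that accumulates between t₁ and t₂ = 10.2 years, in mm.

S_s ≈ 13.5 mm

Secondary compression: S_s = C_α·H/(1+e_p)·log₁₀(t₂/t₁)
S_s = 0.008×5/(1+0.97)×log₁₀(10.2/2.2)
    = 0.0203 × 0.6662 = 0.01353 m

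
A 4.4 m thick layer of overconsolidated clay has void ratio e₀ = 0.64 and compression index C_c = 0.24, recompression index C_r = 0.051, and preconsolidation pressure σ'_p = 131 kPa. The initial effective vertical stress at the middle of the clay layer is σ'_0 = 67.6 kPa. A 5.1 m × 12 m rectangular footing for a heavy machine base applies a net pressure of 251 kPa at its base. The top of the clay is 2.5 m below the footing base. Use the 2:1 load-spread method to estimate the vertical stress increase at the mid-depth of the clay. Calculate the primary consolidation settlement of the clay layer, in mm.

Mid-depth of clay below the footing base: z = 2.5 + 4.4/2 = 4.7 m.
Stress increase at mid-clay by the 2:1 spreading method:
Δσ = qBL/((B+z)(L+z)) = 251×5.1×12/((5.1+4.7)(12+4.7)) = 93.86 kPa
Final effective stress: σ'_f = 67.6 + 93.86 = 161.46 kPa.
σ'_f = 161.46 > σ'_p = 131 kPa, so the stress path crosses the preconsolidation pressure — recompression up to σ'_p, then virgin compression beyond:
S_c = H/(1+e₀)·[C_r·log₁₀(σ'_p/σ'_0) + C_c·log₁₀(σ'_f/σ'_p)]
    = 4.4/1.64 × [0.051×log₁₀(131/67.6) + 0.24×log₁₀(161.46/131)]
    = 2.6829 × [0.014654 + 0.02179] = 0.09778 m

S_c ≈ 97.8 mm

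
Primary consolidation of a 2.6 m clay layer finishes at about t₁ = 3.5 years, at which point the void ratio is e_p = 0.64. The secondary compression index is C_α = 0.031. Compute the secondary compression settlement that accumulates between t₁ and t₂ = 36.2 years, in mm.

Secondary compression: S_s = C_α·H/(1+e_p)·log₁₀(t₂/t₁)
S_s = 0.031×2.6/(1+0.64)×log₁₀(36.2/3.5)
    = 0.04915 × 1.015 = 0.04987 m

S_s ≈ 49.9 mm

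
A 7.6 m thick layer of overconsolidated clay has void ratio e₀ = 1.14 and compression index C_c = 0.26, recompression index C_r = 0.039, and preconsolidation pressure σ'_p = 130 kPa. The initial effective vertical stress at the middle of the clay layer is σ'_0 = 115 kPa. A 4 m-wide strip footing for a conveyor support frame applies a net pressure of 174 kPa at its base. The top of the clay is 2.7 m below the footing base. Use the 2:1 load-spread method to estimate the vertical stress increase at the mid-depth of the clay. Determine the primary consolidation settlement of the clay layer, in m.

Mid-depth of clay below the footing base: z = 2.7 + 7.6/2 = 6.5 m.
Stress increase at mid-clay by the 2:1 spreading method:
Δσ = qB/(B+z) = 174×4/(4+6.5) = 66.286 kPa
Final effective stress: σ'_f = 115 + 66.286 = 181.29 kPa.
σ'_f = 181.29 > σ'_p = 130 kPa, so the stress path crosses the preconsolidation pressure — recompression up to σ'_p, then virgin compression beyond:
S_c = H/(1+e₀)·[C_r·log₁₀(σ'_p/σ'_0) + C_c·log₁₀(σ'_f/σ'_p)]
    = 7.6/2.14 × [0.039×log₁₀(130/115) + 0.26×log₁₀(181.29/130)]
    = 3.5514 × [0.0020766 + 0.037552] = 0.1407 m

S_c ≈ 0.141 m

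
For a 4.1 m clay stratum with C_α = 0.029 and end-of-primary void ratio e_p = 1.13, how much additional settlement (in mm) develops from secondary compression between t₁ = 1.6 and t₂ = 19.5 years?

S_s ≈ 60.6 mm

Secondary compression: S_s = C_α·H/(1+e_p)·log₁₀(t₂/t₁)
S_s = 0.029×4.1/(1+1.13)×log₁₀(19.5/1.6)
    = 0.05582 × 1.086 = 0.06062 m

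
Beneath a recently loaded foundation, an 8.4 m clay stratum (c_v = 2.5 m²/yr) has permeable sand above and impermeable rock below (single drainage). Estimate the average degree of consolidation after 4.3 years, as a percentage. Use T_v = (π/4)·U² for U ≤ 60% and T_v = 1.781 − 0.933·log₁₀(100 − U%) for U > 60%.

Drainage path length: H_d = H = 8.4 m (single drainage).
T_v = c_v·t/H_d² = 2.5×4.3/8.4² = 0.15235.
T_v = 0.15235 corresponds to the U ≤ 60% branch:
U = √(4T_v/π) = 0.4404

U ≈ 44 %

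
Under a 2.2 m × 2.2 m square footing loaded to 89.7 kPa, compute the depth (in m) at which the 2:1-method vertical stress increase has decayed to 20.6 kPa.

2:1 spreading — at depth z the loaded area has grown by z in each plan dimension:
qB²/(B+z)² = Δσ_z ⇒ z = B(√(q/Δσ_z) − 1) = 2.2×(√(89.7/20.6) − 1) = 2.391 m

z ≈ 2.39 m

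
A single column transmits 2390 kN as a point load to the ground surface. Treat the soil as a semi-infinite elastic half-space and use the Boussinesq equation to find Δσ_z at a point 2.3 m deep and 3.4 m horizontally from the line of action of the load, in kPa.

Δσ_z ≈ 11.9 kPa

Boussinesq vertical stress below a point load on an elastic half-space:
Δσ_z = 3P/(2πz²) · [1 + (r/z)²]^(−5/2)
r/z = 3.4/2.3 = 1.4783; [1+(r/z)²]^(−5/2) = 0.055225.
Δσ_z = 3×2390/(2π×2.3²) × 0.055225 = 215.72 × 0.055225 = 11.91 kPa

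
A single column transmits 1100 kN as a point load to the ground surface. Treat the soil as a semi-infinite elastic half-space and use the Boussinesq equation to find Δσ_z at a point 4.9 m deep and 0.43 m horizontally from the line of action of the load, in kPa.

Boussinesq vertical stress below a point load on an elastic half-space:
Δσ_z = 3P/(2πz²) · [1 + (r/z)²]^(−5/2)
r/z = 0.43/4.9 = 0.087755; [1+(r/z)²]^(−5/2) = 0.981.
Δσ_z = 3×1100/(2π×4.9²) × 0.981 = 21.875 × 0.981 = 21.46 kPa

Δσ_z ≈ 21.5 kPa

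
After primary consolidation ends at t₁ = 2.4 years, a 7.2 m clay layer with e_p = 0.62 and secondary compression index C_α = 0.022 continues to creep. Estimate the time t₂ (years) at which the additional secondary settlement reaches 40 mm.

t₂ ≈ 6.16 years

S_s = C_α·H/(1+e_p)·log₁₀(t₂/t₁) ⇒ log₁₀(t₂/t₁) = S_s·(1+e_p)/(C_α·H).
log₁₀(t₂/t₁) = 0.04 × (1+0.62) / (0.022×7.2) = 0.4091
t₂ = t₁ × 10^0.4091 = 2.4 × 2.565 = 6.156 years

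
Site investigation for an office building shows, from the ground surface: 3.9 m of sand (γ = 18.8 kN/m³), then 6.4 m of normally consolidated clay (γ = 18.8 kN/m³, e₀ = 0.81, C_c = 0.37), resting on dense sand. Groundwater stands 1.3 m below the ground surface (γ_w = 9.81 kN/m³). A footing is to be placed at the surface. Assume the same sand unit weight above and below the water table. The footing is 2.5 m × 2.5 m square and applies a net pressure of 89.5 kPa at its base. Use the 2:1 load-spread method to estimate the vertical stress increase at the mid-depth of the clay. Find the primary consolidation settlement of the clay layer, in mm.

S_c ≈ 43.3 mm

Mid-depth of clay below the ground surface: z = 3.9 + 6.4/2 = 7.1 m.
Total vertical stress at mid-clay: σ_v = 18.8×3.9 + 18.8×3.2 = 133.48 kPa.
Pore pressure: u = 9.81×(7.1 − 1.3) = 56.898 kPa.
Initial effective stress: σ'_0 = σ_v − u = 133.48 − 56.898 = 76.582 kPa.
Stress increase at mid-clay by the 2:1 spreading method:
Δσ = qBL/((B+z)(L+z)) = 89.5×2.5×2.5/((2.5+7.1)(2.5+7.1)) = 6.0696 kPa
Final effective stress: σ'_f = σ'_0 + Δσ = 76.582 + 6.0696 = 82.652 kPa.
Normally consolidated clay, so the full stress increment lies on the virgin compression line:
S_c = C_c·H/(1+e₀)·log₁₀(σ'_f/σ'_0) = 0.37×6.4/(1+0.81)×log₁₀(82.652/76.582)
    = 1.3083 × 0.033127 = 0.04334 m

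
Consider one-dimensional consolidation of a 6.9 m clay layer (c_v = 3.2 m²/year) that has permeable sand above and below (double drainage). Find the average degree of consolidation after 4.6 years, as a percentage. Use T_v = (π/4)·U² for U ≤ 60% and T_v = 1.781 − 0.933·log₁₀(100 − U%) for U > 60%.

U ≈ 96.2 %

Drainage path length: H_d = H/2 = 3.45 m (double drainage).
T_v = c_v·t/H_d² = 3.2×4.6/3.45² = 1.2367.
T_v = 1.2367 corresponds to the U > 60% branch:
U = 1 − 10^((1.781 − T_v)/0.933)/100 = 0.9617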